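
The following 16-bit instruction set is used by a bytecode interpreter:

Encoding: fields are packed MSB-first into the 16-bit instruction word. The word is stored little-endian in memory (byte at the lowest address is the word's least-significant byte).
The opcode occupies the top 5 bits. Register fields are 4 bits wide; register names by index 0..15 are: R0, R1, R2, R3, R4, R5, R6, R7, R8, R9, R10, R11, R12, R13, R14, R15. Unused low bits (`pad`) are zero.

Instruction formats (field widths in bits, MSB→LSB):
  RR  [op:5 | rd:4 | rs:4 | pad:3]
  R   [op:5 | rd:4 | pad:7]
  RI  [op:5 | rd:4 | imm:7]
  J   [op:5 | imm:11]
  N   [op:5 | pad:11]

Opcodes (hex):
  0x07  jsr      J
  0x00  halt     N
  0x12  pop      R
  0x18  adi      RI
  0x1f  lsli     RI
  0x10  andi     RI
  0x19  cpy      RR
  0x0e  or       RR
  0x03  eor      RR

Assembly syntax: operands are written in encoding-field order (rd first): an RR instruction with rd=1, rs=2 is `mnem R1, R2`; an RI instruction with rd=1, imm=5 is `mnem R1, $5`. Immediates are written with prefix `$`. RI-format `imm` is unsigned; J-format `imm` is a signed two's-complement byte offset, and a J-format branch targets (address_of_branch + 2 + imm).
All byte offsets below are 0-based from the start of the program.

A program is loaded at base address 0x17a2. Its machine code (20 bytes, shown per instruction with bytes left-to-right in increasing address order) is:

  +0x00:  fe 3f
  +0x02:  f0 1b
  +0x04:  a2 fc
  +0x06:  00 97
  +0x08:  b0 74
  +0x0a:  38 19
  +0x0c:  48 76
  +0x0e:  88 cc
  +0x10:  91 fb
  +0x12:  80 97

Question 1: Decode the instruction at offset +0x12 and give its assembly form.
@+12  little-endian(80 97) = 0x9780
  top 5b → 0x12 → pop [R]
  rd: (w>>7)&0xf=0xf → R15

pop R15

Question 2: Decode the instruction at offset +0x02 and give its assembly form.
eor R7, R14

[02] f0 1b → 0x1bf0
  opcode bits[15:11]=0x3: eor/RR
  rd@[10:7]=0x7 ⇒ R7
  rs@[6:3]=0xe ⇒ R14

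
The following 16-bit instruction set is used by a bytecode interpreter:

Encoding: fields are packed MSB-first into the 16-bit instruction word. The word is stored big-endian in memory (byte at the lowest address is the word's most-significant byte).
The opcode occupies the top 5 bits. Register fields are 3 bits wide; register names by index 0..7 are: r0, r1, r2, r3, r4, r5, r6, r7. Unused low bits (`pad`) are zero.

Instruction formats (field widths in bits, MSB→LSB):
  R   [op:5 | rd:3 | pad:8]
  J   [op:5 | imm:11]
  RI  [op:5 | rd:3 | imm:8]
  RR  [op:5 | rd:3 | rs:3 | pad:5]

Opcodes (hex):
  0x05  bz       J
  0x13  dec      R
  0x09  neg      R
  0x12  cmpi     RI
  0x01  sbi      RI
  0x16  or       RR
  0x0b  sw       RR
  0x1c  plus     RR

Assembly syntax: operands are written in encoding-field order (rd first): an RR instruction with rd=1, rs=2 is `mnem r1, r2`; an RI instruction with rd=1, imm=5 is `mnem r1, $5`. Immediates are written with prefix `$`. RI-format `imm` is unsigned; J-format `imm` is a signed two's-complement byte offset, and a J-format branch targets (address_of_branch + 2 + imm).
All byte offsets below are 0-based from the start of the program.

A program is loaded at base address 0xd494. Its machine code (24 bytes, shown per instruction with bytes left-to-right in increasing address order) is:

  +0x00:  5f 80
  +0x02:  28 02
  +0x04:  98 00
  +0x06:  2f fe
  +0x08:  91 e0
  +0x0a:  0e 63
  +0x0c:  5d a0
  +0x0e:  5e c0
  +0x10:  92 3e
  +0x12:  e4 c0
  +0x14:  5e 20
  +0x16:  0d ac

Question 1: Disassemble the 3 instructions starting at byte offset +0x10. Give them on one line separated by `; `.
cmpi r2, $62; plus r4, r6; sw r6, r1

+0x10: 92 3e ⇒ word 0x923e (big)
  opcode bits[15:11]=0x12: cmpi/RI
  rd: (w>>8)&0x7=0x2 → r2
  imm: (w>>0)&0xff=0x3e → $62
+0x12: e4 c0 ⇒ word 0xe4c0 (big)
  opcode bits[15:11]=0x1c: plus/RR
  rd: (w>>8)&0x7=0x4 → r4
  rs: (w>>5)&0x7=0x6 → r6
+0x14: 5e 20 ⇒ word 0x5e20 (big)
  opcode bits[15:11]=0xb: sw/RR
  rd: (w>>8)&0x7=0x6 → r6
  rs: (w>>5)&0x7=0x1 → r1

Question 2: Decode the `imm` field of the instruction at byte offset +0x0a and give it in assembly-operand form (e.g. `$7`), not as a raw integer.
$99

+0x0a: 0e 63 ⇒ word 0x0e63 (big)
  op=0x0e63>>11=0x1 ⇒ sbi (RI)
  [10:8] rd=6 = r6
  [7:0] imm=99 = $99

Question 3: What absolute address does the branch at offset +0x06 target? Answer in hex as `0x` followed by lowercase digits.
0xd49a

[06] 2f fe → 0x2ffe
  opcode bits[15:11]=0x5: bz/J
  imm: (w>>0)&0x7ff=0x7fe (s11→-2) → $-2
  target = base 0xd494 + off 0x06 + 2 + imm -2 = 0xd49a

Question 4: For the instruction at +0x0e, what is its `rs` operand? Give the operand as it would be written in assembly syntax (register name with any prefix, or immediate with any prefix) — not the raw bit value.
r6

+0x0e: 5e c0 ⇒ word 0x5ec0 (big)
  top 5b → 0xb → sw [RR]
  rd@[10:8]=0x6 ⇒ r6
  rs@[7:5]=0x6 ⇒ r6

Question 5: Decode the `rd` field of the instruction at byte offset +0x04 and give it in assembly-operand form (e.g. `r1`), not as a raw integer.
+0x04: 98 00 ⇒ word 0x9800 (big)
  opcode bits[15:11]=0x13: dec/R
  rd: (w>>8)&0x7=0x0 → r0

r0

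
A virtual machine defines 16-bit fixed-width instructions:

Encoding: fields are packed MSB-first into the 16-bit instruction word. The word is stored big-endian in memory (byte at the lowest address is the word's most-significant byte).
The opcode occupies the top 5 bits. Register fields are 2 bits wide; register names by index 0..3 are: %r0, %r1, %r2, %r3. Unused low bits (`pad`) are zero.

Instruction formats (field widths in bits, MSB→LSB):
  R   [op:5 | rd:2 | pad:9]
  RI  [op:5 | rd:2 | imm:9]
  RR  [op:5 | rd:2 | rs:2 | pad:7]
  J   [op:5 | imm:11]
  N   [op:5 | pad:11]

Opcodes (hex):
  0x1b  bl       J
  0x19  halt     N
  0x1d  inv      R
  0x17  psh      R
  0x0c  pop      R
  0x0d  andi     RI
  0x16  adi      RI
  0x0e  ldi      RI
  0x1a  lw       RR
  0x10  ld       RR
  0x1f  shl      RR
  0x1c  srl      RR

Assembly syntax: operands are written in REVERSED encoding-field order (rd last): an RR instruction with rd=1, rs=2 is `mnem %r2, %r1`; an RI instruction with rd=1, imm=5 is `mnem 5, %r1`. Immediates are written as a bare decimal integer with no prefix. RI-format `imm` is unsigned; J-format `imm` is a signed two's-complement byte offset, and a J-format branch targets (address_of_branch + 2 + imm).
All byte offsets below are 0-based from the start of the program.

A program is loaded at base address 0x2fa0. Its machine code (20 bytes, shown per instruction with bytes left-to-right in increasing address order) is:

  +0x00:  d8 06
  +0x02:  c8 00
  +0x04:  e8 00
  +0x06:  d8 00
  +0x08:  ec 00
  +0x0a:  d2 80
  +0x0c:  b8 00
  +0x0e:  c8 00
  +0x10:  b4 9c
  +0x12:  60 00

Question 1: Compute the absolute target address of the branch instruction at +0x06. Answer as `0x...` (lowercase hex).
@+06  big-endian(d8 00) = 0xd800
  op=0xd800>>11=0x1b ⇒ bl (J)
  [10:0] imm=0 = 0
  target = base 0x2fa0 + off 0x06 + 2 + imm 0 = 0x2fa8

0x2fa8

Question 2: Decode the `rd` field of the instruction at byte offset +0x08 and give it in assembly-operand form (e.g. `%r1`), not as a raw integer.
@+08  big-endian(ec 00) = 0xec00
  top 5b → 0x1d → inv [R]
  [10:9] rd=2 = %r2

%r2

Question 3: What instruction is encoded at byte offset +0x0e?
@+0e  big-endian(c8 00) = 0xc800
  opcode bits[15:11]=0x19: halt/N

halt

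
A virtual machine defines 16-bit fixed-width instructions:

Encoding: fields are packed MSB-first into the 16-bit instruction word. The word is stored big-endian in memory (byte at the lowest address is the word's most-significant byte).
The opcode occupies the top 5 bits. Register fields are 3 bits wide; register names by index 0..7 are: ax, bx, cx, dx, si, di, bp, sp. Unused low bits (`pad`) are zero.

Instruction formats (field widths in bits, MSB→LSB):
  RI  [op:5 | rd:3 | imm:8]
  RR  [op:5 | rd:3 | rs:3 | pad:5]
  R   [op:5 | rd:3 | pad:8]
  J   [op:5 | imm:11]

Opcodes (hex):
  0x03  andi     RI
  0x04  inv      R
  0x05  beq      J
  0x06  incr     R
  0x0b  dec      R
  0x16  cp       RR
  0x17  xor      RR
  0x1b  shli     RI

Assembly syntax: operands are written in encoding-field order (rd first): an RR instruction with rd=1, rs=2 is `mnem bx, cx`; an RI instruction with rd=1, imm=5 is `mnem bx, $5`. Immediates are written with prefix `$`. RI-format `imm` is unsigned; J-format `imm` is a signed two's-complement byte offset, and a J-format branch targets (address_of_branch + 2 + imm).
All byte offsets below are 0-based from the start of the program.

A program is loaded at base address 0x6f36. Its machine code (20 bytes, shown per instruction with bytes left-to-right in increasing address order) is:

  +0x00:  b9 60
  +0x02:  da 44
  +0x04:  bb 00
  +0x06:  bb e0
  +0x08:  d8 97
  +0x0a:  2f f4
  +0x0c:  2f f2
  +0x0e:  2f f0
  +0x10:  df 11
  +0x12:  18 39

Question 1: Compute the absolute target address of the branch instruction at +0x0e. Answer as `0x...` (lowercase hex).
@+0e  big-endian(2f f0) = 0x2ff0
  op=0x2ff0>>11=0x5 ⇒ beq (J)
  [10:0] imm=2032 (s11→-16) = $-16
  target = base 0x6f36 + off 0x0e + 2 + imm -16 = 0x6f36

0x6f36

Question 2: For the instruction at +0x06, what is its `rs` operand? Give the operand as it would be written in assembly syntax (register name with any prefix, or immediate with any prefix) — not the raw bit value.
+0x06: bb e0 ⇒ word 0xbbe0 (big)
  opcode bits[15:11]=0x17: xor/RR
  rd@[10:8]=0x3 ⇒ dx
  rs@[7:5]=0x7 ⇒ sp

sp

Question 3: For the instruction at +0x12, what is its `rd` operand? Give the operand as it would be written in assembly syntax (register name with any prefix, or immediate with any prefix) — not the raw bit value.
off 0x12: read 18 39 as big → 0x1839
  op=0x1839>>11=0x3 ⇒ andi (RI)
  rd@[10:8]=0x0 ⇒ ax
  imm@[7:0]=0x39 ⇒ $57

ax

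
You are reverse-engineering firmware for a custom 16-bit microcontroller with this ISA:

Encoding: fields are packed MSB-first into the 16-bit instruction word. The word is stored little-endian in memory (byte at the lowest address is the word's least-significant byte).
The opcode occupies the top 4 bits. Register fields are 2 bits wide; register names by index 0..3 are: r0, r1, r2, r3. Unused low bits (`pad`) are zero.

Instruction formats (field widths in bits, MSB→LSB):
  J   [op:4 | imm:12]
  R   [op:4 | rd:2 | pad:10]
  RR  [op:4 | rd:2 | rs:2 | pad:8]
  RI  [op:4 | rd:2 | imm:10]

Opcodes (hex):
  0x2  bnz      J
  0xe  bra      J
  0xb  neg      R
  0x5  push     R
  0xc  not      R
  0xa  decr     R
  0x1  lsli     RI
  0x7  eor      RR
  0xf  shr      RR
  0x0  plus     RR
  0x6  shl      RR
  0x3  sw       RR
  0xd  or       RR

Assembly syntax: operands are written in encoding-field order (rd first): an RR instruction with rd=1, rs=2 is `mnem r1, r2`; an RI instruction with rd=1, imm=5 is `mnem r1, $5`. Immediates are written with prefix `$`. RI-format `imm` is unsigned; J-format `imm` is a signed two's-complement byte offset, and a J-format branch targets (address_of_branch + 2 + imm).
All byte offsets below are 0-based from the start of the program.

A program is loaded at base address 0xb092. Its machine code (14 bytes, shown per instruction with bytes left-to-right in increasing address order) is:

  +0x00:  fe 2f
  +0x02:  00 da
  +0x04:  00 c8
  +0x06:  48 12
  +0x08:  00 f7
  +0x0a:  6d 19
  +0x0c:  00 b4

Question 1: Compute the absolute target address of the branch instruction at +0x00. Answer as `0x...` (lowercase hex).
0xb092

@+00  little-endian(fe 2f) = 0x2ffe
  opcode bits[15:12]=0x2: bnz/J
  imm@[11:0]=0xffe (s12→-2) ⇒ $-2
  target = base 0xb092 + off 0x00 + 2 + imm -2 = 0xb092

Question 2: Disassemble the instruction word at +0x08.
shr r1, r3

@+08  little-endian(00 f7) = 0xf700
  op=0xf700>>12=0xf ⇒ shr (RR)
  rd: (w>>10)&0x3=0x1 → r1
  rs: (w>>8)&0x3=0x3 → r3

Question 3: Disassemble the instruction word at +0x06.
lsli r0, $584

off 0x06: read 48 12 as little → 0x1248
  opcode bits[15:12]=0x1: lsli/RI
  [11:10] rd=0 = r0
  [9:0] imm=584 = $584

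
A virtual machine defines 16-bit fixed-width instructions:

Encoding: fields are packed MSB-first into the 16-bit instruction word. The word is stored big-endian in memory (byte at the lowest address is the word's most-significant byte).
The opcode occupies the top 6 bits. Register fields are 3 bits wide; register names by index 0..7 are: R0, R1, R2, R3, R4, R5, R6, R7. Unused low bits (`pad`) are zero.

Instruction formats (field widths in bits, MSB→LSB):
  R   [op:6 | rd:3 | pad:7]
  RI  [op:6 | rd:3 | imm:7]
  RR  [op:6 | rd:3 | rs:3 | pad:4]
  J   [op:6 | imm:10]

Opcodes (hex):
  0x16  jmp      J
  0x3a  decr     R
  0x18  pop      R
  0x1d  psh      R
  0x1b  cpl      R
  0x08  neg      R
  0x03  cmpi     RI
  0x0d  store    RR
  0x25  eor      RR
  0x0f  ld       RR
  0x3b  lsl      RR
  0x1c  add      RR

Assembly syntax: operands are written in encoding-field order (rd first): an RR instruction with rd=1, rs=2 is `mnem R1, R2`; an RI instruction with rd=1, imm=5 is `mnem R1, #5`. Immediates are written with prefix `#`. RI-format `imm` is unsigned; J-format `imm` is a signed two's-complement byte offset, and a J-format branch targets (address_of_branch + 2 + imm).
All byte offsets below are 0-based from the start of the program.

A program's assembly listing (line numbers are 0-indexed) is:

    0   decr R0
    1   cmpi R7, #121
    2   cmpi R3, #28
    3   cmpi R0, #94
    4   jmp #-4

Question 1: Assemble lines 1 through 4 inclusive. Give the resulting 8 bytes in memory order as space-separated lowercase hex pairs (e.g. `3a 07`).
line 1 (cmpi): pack op=0x3:6|rd=7:3|imm=121:7 = 0x0ff9; big→ 0f f9
line 2 (cmpi): pack op=0x3:6|rd=3:3|imm=28:7 = 0x0d9c; big→ 0d 9c
line 3 (cmpi): pack op=0x3:6|rd=0:3|imm=94:7 = 0x0c5e; big→ 0c 5e
line 4 (jmp): pack op=0x16:6|imm=-4:10 = 0x5bfc; big→ 5b fc

0f f9 0d 9c 0c 5e 5b fc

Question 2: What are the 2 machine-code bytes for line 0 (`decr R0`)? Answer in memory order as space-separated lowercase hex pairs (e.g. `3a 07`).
e8 00

L0: decr op=0x3a:6|rd=0:3|pad=0:7 ⇒ 0xe800 ⇒ big e8 00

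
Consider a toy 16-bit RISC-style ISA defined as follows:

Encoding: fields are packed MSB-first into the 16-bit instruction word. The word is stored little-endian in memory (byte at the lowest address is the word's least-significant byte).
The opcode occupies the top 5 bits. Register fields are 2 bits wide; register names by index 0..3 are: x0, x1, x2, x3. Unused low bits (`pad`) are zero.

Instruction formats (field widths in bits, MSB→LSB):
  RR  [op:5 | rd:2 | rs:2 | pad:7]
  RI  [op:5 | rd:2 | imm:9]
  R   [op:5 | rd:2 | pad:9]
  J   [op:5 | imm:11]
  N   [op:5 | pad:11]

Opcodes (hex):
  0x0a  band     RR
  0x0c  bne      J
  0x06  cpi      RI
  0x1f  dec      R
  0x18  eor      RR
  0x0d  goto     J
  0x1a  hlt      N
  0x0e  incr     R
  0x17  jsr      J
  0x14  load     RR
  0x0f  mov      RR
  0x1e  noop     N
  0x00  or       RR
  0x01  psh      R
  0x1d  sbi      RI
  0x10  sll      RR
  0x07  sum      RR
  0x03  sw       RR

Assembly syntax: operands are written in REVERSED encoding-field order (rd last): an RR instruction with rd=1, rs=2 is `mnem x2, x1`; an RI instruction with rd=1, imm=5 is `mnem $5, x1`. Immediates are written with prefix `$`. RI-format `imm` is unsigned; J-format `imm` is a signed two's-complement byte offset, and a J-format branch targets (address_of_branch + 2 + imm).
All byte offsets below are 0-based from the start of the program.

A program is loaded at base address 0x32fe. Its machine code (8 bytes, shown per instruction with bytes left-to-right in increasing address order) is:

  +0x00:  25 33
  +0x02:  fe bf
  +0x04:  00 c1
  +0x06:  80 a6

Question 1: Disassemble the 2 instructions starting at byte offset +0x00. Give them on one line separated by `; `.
cpi $293, x1; jsr $-2

@+00  little-endian(25 33) = 0x3325
  opcode bits[15:11]=0x6: cpi/RI
  [10:9] rd=1 = x1
  [8:0] imm=293 = $293
@+02  little-endian(fe bf) = 0xbffe
  opcode bits[15:11]=0x17: jsr/J
  [10:0] imm=2046 (s11→-2) = $-2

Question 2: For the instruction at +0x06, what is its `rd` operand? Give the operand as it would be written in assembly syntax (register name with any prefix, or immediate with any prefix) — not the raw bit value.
+0x06: 80 a6 ⇒ word 0xa680 (little)
  opcode bits[15:11]=0x14: load/RR
  rd: (w>>9)&0x3=0x3 → x3
  rs: (w>>7)&0x3=0x1 → x1

x3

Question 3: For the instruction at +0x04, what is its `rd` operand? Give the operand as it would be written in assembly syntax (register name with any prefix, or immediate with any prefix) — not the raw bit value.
x0

+0x04: 00 c1 ⇒ word 0xc100 (little)
  top 5b → 0x18 → eor [RR]
  [10:9] rd=0 = x0
  [8:7] rs=2 = x2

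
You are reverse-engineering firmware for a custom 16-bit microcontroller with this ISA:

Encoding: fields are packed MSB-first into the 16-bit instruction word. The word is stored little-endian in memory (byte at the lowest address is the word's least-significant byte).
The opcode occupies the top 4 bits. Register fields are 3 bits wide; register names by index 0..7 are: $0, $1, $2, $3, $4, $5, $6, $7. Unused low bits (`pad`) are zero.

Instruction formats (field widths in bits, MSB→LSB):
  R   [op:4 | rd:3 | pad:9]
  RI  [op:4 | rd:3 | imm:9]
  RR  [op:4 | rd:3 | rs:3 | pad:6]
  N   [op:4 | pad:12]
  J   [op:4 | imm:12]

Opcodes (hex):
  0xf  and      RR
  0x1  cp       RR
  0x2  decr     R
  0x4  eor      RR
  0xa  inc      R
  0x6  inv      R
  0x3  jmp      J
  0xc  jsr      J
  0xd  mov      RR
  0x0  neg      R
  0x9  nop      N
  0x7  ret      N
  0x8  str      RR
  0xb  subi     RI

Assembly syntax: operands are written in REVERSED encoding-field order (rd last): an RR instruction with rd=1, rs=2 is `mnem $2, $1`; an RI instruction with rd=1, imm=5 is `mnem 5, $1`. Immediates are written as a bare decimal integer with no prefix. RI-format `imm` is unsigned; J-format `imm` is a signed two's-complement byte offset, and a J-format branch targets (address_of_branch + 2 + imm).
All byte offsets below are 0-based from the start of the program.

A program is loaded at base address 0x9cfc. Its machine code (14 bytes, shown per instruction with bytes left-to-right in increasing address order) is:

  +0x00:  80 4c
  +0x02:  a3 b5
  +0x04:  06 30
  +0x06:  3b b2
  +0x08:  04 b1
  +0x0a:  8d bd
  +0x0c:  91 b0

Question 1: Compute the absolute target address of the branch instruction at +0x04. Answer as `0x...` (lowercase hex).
0x9d08

[04] 06 30 → 0x3006
  opcode bits[15:12]=0x3: jmp/J
  imm: (w>>0)&0xfff=0x6 → 6
  target = base 0x9cfc + off 0x04 + 2 + imm 6 = 0x9d08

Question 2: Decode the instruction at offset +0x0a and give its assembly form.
+0x0a: 8d bd ⇒ word 0xbd8d (little)
  op=0xbd8d>>12=0xb ⇒ subi (RI)
  rd@[11:9]=0x6 ⇒ $6
  imm@[8:0]=0x18d ⇒ 397

subi 397, $6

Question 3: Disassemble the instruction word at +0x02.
[02] a3 b5 → 0xb5a3
  op=0xb5a3>>12=0xb ⇒ subi (RI)
  rd@[11:9]=0x2 ⇒ $2
  imm@[8:0]=0x1a3 ⇒ 419

subi 419, $2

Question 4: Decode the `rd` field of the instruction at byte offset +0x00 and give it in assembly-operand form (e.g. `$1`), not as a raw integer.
off 0x00: read 80 4c as little → 0x4c80
  top 4b → 0x4 → eor [RR]
  rd@[11:9]=0x6 ⇒ $6
  rs@[8:6]=0x2 ⇒ $2

$6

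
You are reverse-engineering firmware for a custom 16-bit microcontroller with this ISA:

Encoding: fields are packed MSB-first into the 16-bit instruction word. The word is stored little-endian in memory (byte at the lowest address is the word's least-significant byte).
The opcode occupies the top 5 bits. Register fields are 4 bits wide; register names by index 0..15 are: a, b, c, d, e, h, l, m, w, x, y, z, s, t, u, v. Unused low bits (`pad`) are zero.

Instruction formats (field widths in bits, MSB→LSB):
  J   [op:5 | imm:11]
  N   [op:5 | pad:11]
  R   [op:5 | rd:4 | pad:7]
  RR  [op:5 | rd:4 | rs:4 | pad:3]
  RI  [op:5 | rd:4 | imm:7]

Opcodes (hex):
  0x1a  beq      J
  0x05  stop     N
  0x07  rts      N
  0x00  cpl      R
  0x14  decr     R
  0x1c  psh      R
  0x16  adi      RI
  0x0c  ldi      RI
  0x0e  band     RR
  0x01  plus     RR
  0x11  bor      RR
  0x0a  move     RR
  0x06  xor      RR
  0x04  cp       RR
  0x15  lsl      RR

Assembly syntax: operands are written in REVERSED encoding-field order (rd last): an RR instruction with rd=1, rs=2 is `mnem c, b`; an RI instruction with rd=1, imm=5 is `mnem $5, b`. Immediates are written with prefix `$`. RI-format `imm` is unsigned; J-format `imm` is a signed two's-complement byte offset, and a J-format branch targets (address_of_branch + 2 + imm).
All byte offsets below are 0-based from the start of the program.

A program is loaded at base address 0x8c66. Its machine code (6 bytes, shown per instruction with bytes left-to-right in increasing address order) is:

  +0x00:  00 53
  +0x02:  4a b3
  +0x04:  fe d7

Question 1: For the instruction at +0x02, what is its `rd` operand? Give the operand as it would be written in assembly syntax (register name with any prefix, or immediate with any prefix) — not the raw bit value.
l

@+02  little-endian(4a b3) = 0xb34a
  op=0xb34a>>11=0x16 ⇒ adi (RI)
  [10:7] rd=6 = l
  [6:0] imm=74 = $74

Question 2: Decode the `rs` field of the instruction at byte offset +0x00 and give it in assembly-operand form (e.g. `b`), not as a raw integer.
off 0x00: read 00 53 as little → 0x5300
  opcode bits[15:11]=0xa: move/RR
  rd@[10:7]=0x6 ⇒ l
  rs@[6:3]=0x0 ⇒ a

a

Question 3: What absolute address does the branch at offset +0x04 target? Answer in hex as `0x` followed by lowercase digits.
+0x04: fe d7 ⇒ word 0xd7fe (little)
  op=0xd7fe>>11=0x1a ⇒ beq (J)
  [10:0] imm=2046 (s11→-2) = $-2
  target = base 0x8c66 + off 0x04 + 2 + imm -2 = 0x8c6a

0x8c6a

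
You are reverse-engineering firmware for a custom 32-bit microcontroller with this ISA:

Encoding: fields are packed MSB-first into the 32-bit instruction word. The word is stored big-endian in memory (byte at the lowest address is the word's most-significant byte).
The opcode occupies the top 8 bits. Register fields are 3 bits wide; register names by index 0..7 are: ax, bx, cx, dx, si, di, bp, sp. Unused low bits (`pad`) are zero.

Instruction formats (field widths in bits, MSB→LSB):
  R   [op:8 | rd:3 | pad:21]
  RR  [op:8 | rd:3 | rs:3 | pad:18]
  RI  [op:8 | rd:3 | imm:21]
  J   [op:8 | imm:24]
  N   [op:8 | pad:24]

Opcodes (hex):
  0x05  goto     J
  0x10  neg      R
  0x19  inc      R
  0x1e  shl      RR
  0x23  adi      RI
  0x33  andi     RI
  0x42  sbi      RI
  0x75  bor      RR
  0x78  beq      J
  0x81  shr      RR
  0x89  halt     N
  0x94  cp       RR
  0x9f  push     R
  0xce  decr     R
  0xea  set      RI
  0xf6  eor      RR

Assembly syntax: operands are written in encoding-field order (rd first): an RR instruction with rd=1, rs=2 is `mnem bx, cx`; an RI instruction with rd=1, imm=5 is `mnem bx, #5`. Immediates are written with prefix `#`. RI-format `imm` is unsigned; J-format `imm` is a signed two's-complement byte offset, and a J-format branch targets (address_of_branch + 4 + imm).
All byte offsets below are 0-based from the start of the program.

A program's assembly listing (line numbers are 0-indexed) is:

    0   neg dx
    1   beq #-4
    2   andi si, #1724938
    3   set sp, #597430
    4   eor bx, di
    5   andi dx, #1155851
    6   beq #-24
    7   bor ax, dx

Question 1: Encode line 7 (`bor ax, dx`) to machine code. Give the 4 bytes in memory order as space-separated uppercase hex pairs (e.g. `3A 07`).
line 7 (bor): pack op=0x75:8|rd=0:3|rs=3:3|pad=0:18 = 0x750c0000; big→ 75 0c 00 00

75 0C 00 00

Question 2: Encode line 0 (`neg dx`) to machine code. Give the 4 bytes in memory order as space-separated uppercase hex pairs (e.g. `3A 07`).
L0: neg op=0x10:8|rd=3:3|pad=0:21 ⇒ 0x10600000 ⇒ big 10 60 00 00

10 60 00 00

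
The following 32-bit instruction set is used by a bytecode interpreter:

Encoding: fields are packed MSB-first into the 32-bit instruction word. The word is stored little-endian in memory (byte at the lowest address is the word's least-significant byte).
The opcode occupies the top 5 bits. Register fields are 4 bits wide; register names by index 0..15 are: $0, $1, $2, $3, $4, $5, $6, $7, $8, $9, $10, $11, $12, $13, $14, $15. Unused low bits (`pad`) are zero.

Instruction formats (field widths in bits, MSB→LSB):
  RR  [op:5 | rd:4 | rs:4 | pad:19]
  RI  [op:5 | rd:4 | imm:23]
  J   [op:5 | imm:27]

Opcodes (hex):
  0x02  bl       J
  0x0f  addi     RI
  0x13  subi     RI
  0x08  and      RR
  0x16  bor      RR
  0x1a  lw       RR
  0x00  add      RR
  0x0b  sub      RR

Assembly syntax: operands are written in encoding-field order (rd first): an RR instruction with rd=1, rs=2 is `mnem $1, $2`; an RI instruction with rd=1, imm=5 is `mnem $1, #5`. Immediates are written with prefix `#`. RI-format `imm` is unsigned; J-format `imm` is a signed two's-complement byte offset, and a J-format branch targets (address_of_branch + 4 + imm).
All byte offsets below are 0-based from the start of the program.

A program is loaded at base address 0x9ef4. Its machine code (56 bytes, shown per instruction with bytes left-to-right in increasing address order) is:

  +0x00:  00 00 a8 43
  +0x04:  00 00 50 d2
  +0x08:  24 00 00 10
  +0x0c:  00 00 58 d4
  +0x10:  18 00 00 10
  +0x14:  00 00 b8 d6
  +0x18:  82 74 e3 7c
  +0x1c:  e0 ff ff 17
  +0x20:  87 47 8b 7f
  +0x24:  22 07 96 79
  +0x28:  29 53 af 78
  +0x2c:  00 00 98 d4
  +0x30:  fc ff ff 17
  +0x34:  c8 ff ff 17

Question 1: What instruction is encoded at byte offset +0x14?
@+14  little-endian(00 00 b8 d6) = 0xd6b80000
  opcode bits[31:27]=0x1a: lw/RR
  [26:23] rd=13 = $13
  [22:19] rs=7 = $7

lw $13, $7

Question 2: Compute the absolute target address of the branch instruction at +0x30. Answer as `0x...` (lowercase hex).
[30] fc ff ff 17 → 0x17fffffc
  opcode bits[31:27]=0x2: bl/J
  imm@[26:0]=0x7fffffc (s27→-4) ⇒ #-4
  target = base 0x9ef4 + off 0x30 + 4 + imm -4 = 0x9f24

0x9f24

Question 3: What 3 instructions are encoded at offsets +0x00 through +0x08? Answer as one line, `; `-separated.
@+00  little-endian(00 00 a8 43) = 0x43a80000
  opcode bits[31:27]=0x8: and/RR
  rd@[26:23]=0x7 ⇒ $7
  rs@[22:19]=0x5 ⇒ $5
@+04  little-endian(00 00 50 d2) = 0xd2500000
  opcode bits[31:27]=0x1a: lw/RR
  rd@[26:23]=0x4 ⇒ $4
  rs@[22:19]=0xa ⇒ $10
@+08  little-endian(24 00 00 10) = 0x10000024
  opcode bits[31:27]=0x2: bl/J
  imm@[26:0]=0x24 ⇒ #36

and $7, $5; lw $4, $10; bl #36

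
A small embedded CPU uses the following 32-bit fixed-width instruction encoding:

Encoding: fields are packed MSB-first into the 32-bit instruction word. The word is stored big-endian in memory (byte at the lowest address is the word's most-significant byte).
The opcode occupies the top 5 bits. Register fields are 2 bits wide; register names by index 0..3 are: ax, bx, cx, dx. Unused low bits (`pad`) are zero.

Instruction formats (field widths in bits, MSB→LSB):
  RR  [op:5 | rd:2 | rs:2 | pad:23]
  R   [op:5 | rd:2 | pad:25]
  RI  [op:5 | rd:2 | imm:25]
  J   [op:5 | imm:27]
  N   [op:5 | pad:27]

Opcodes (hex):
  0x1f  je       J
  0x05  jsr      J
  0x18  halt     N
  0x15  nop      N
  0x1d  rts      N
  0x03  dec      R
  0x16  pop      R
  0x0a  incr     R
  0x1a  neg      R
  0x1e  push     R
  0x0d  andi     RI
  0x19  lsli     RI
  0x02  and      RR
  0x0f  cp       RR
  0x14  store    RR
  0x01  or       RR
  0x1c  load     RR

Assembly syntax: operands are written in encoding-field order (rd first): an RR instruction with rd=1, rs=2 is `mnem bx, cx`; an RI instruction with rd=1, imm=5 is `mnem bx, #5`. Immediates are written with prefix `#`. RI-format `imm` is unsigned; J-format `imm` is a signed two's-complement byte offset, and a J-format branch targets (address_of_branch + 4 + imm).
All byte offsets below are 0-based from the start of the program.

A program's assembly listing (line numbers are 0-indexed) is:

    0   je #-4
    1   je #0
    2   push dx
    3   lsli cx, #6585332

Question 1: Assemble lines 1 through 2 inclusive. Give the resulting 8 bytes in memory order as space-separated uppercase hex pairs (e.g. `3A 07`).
1. je fields op=0x1f:5|imm=0:27 → word f8000000h → f8 00 00 00
2. push fields op=0x1e:5|rd=3:2|pad=0:25 → word f6000000h → f6 00 00 00

F8 00 00 00 F6 00 00 00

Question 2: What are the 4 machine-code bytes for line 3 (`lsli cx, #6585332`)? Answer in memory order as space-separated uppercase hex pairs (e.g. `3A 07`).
CC 64 7B F4

3. lsli fields op=0x19:5|rd=2:2|imm=6585332:25 → word cc647bf4h → cc 64 7b f4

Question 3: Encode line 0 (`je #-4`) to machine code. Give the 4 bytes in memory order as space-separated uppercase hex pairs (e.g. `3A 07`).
FF FF FF FC

0. je fields op=0x1f:5|imm=-4:27 → word fffffffch → ff ff ff fc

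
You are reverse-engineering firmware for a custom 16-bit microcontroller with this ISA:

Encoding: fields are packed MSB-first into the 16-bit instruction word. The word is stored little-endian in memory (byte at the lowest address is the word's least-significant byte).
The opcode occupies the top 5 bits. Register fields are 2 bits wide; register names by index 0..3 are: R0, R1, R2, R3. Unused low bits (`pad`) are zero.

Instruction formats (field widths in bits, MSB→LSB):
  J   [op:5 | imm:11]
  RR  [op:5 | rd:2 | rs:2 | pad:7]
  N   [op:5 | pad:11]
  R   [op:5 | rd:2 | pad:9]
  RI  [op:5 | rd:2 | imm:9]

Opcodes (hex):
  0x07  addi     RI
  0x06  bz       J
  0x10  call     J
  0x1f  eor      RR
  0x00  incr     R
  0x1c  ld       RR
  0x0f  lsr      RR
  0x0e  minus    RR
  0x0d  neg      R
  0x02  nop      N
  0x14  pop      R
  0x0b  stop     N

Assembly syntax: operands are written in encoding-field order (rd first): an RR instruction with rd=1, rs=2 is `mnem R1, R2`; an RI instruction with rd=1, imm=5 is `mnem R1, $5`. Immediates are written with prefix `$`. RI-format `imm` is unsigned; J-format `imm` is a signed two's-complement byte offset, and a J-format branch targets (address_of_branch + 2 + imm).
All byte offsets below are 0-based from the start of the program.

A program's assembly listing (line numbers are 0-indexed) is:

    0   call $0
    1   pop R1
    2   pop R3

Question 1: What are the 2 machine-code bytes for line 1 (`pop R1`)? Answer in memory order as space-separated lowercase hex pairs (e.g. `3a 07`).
00 a2

L1: pop op=0x14:5|rd=1:2|pad=0:9 ⇒ 0xa200 ⇒ little 00 a2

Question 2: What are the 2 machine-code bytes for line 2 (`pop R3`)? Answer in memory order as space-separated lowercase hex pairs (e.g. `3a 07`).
L2: pop op=0x14:5|rd=3:2|pad=0:9 ⇒ 0xa600 ⇒ little 00 a6

00 a6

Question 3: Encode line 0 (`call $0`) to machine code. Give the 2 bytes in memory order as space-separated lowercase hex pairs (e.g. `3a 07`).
00 80

L0: call op=0x10:5|imm=0:11 ⇒ 0x8000 ⇒ little 00 80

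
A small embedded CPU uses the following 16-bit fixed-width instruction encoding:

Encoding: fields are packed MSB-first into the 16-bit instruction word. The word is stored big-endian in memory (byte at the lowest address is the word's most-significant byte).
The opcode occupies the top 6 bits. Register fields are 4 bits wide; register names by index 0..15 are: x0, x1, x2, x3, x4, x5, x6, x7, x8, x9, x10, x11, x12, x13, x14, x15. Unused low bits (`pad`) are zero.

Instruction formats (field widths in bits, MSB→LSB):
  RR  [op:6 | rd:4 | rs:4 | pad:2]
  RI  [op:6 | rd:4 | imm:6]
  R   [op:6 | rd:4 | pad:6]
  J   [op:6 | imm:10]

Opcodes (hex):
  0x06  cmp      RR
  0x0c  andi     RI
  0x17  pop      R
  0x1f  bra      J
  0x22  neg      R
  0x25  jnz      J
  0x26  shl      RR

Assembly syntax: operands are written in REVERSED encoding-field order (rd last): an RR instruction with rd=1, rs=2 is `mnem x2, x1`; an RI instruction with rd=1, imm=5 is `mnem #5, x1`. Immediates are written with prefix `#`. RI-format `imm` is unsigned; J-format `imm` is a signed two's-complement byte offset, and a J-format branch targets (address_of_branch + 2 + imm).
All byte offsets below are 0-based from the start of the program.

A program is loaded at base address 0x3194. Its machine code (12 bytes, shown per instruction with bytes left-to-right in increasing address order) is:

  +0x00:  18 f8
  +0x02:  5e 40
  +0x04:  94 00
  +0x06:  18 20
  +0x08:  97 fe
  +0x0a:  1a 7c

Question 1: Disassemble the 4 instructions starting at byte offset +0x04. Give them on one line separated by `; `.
jnz #0; cmp x8, x0; jnz #-2; cmp x15, x9

+0x04: 94 00 ⇒ word 0x9400 (big)
  op=0x9400>>10=0x25 ⇒ jnz (J)
  [9:0] imm=0 = #0
+0x06: 18 20 ⇒ word 0x1820 (big)
  op=0x1820>>10=0x6 ⇒ cmp (RR)
  [9:6] rd=0 = x0
  [5:2] rs=8 = x8
+0x08: 97 fe ⇒ word 0x97fe (big)
  op=0x97fe>>10=0x25 ⇒ jnz (J)
  [9:0] imm=1022 (s10→-2) = #-2
+0x0a: 1a 7c ⇒ word 0x1a7c (big)
  op=0x1a7c>>10=0x6 ⇒ cmp (RR)
  [9:6] rd=9 = x9
  [5:2] rs=15 = x15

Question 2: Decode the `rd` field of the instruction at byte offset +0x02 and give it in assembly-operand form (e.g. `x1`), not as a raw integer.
off 0x02: read 5e 40 as big → 0x5e40
  top 6b → 0x17 → pop [R]
  [9:6] rd=9 = x9

x9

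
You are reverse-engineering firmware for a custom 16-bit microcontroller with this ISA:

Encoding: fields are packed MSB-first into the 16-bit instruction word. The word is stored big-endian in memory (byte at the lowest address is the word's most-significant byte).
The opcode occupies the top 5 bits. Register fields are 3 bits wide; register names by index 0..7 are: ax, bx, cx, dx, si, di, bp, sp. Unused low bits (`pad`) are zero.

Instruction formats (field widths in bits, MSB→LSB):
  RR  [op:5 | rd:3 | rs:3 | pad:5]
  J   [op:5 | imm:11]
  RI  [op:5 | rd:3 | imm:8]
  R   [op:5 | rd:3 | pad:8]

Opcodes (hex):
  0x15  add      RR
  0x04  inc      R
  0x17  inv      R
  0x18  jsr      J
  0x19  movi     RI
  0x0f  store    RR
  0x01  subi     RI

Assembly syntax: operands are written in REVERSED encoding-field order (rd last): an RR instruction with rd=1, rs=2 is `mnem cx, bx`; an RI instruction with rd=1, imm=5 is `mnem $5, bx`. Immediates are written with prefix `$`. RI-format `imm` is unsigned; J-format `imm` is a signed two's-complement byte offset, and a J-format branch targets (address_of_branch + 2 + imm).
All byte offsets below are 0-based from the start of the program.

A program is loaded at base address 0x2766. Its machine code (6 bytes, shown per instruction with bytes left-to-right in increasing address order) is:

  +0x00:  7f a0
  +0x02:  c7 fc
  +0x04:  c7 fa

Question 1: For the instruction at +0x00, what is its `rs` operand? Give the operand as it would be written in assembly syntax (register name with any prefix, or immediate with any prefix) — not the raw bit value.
[00] 7f a0 → 0x7fa0
  op=0x7fa0>>11=0xf ⇒ store (RR)
  rd: (w>>8)&0x7=0x7 → sp
  rs: (w>>5)&0x7=0x5 → di

di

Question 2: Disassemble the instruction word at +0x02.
jsr $-4

+0x02: c7 fc ⇒ word 0xc7fc (big)
  op=0xc7fc>>11=0x18 ⇒ jsr (J)
  imm@[10:0]=0x7fc (s11→-4) ⇒ $-4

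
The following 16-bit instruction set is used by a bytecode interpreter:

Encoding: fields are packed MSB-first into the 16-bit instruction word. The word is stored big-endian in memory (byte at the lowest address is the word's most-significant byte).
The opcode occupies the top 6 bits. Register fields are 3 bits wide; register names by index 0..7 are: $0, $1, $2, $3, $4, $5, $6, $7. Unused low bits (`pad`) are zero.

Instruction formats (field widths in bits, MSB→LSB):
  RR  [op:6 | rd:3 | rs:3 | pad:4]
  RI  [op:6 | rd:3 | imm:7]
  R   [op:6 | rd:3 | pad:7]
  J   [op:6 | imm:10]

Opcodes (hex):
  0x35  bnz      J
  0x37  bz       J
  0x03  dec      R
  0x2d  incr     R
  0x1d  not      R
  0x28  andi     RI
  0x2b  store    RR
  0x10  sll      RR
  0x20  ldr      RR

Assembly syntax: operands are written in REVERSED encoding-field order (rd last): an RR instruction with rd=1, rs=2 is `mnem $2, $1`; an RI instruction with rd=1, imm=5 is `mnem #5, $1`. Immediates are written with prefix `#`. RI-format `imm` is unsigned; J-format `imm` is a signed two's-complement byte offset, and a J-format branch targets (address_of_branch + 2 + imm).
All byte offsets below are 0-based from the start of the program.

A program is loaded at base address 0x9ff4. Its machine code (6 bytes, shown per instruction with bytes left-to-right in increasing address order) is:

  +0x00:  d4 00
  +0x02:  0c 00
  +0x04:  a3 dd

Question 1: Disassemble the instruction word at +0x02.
+0x02: 0c 00 ⇒ word 0x0c00 (big)
  opcode bits[15:10]=0x3: dec/R
  rd@[9:7]=0x0 ⇒ $0

dec $0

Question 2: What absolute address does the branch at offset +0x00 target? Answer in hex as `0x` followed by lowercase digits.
@+00  big-endian(d4 00) = 0xd400
  top 6b → 0x35 → bnz [J]
  imm: (w>>0)&0x3ff=0x0 → #0
  target = base 0x9ff4 + off 0x00 + 2 + imm 0 = 0x9ff6

0x9ff6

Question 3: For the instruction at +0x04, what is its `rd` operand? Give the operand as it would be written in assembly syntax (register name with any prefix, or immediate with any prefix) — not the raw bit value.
$7

[04] a3 dd → 0xa3dd
  op=0xa3dd>>10=0x28 ⇒ andi (RI)
  rd@[9:7]=0x7 ⇒ $7
  imm@[6:0]=0x5d ⇒ #93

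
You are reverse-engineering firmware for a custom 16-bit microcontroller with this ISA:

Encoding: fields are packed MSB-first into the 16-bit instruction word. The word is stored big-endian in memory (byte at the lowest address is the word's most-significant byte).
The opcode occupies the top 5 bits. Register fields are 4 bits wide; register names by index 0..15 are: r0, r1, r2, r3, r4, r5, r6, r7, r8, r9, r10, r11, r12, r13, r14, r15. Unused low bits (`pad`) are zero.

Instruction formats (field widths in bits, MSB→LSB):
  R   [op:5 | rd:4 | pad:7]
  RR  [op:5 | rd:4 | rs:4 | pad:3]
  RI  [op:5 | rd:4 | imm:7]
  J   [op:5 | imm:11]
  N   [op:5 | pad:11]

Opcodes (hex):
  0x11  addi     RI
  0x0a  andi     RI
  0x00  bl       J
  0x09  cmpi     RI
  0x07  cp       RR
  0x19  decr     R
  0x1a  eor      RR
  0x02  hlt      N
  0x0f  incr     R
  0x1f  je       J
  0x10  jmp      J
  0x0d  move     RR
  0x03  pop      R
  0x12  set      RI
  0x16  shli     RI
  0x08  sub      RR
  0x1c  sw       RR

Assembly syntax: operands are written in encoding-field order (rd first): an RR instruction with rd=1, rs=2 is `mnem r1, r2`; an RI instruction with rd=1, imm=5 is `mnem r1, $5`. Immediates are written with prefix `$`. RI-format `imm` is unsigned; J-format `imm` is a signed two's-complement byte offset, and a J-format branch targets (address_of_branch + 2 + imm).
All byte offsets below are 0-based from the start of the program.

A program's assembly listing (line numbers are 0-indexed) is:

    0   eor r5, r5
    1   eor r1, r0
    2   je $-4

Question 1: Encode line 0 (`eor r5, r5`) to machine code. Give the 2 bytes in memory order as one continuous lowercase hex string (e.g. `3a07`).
0. eor fields op=0x1a:5|rd=5:4|rs=5:4|pad=0:3 → word d2a8h → d2 a8

d2a8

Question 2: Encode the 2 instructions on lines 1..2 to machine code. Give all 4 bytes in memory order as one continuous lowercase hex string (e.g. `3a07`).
d080fffc

1. eor fields op=0x1a:5|rd=1:4|rs=0:4|pad=0:3 → word d080h → d0 80
2. je fields op=0x1f:5|imm=-4:11 → word fffch → ff fc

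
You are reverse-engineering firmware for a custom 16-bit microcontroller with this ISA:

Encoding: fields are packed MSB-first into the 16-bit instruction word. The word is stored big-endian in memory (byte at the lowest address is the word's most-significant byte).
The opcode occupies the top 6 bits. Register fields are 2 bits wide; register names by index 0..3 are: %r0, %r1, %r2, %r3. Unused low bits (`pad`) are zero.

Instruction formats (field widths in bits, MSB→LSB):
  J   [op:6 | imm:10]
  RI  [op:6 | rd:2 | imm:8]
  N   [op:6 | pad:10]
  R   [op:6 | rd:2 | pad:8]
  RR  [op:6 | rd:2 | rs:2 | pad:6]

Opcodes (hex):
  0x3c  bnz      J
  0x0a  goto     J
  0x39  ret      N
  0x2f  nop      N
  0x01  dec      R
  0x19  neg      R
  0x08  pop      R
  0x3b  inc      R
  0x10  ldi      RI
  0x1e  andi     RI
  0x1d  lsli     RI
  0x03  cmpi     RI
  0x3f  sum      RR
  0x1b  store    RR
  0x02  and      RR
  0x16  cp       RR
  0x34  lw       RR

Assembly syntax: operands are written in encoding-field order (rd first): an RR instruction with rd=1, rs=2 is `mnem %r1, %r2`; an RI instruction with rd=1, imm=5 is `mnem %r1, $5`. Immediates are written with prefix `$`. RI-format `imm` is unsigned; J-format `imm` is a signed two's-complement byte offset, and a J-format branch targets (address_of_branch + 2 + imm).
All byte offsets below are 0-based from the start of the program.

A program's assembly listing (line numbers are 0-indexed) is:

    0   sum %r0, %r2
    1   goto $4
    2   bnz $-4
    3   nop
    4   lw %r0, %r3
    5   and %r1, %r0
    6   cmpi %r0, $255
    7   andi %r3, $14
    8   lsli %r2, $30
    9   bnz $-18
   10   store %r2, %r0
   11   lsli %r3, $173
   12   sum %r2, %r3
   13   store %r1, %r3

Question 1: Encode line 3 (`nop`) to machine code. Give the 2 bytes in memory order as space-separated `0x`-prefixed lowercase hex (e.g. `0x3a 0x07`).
0xbc 0x00

line 3 (nop): pack op=0x2f:6|pad=0:10 = 0xbc00; big→ bc 00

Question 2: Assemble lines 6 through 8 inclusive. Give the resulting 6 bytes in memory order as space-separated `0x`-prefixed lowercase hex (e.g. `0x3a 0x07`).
6. cmpi fields op=0x3:6|rd=0:2|imm=255:8 → word 0cffh → 0c ff
7. andi fields op=0x1e:6|rd=3:2|imm=14:8 → word 7b0eh → 7b 0e
8. lsli fields op=0x1d:6|rd=2:2|imm=30:8 → word 761eh → 76 1e

0x0c 0xff 0x7b 0x0e 0x76 0x1e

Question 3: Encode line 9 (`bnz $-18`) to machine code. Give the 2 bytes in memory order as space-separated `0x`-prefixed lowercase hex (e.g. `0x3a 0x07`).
0xf3 0xee

L9: bnz op=0x3c:6|imm=-18:10 ⇒ 0xf3ee ⇒ big f3 ee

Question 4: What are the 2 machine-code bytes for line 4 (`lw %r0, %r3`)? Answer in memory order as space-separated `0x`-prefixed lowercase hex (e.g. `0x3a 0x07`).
L4: lw op=0x34:6|rd=0:2|rs=3:2|pad=0:6 ⇒ 0xd0c0 ⇒ big d0 c0

0xd0 0xc0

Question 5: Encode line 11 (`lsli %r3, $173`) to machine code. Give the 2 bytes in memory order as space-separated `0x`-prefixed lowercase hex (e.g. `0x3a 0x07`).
11. lsli fields op=0x1d:6|rd=3:2|imm=173:8 → word 77adh → 77 ad

0x77 0xad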